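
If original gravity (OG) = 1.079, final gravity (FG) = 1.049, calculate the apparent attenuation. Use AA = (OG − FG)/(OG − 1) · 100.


AA = (1.079 − 1.049)/(1.079 − 1) · 100

37.9747 %


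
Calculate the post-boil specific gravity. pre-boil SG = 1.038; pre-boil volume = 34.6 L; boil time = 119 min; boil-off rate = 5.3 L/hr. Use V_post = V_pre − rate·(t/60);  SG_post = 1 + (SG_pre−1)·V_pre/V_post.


V_post = 34.6 − 5.3·(119/60) = 24.0883
SG_post = 1 + (1.038 − 1)·34.6/24.0883

1.0546


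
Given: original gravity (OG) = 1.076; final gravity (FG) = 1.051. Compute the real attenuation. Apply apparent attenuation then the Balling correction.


AA = (OG−FG)/(OG−1)·100;  RA = AA·0.8192
AA = (1.076 − 1.051)/(1.076 − 1)·100 = 32.8947
RA = 32.8947·0.8192

26.9474 %


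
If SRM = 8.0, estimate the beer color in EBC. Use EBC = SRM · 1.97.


EBC = 8.0 · 1.97

15.7600 EBC


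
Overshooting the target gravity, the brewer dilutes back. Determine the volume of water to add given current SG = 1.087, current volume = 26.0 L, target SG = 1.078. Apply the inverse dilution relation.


V_water = V·((SG_curr − 1)/(SG_target − 1) − 1)
V_water = 26.0·((1.087 − 1)/(1.078 − 1) − 1)

3.0000 L


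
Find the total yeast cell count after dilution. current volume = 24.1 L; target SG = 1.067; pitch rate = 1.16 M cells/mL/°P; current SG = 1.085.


V_w = V·((SG_c−1)/(SG_t−1)−1);  °P = 259 − 259/SG_t;  cells = rate·(V+V_w)·°P
V_w = 24.1·((1.085−1)/(1.067−1)−1) = 6.4746
V_final = 24.1 + 6.4746 = 30.5746
°P = 259 − 259/1.067 = 16.2634
cells = 1.16·30.5746·16.2634

576.8054 billion cells


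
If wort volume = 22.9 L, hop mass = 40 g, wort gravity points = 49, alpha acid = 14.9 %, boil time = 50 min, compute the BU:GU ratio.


U = 1.65·0.000125^(GP/1000)·(1−e^(−0.04t))/4.15;  IBU = (α/100)·m·U·1000/V;  BU:GU = IBU/GP
U = 1.65·0.000125^(49/1000)·(1−e^(−0.04·50))/4.15 = 0.2213
IBU = (14.9/100)·40·0.2213·1000/22.9 = 57.6027
BU:GU = 57.6027/49

1.1756


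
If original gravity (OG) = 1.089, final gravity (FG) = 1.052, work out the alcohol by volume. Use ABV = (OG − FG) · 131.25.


ABV = (1.089 − 1.052) · 131.25

4.8562 % ABV


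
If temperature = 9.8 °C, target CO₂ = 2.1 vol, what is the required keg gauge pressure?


psi = vols/(0.01821 + 0.09011·e^(−0.04·T)) − 14.695
psi = 2.1/(0.01821 + 0.09011·e^(−0.04·9.8)) − 14.695

11.8544 psi


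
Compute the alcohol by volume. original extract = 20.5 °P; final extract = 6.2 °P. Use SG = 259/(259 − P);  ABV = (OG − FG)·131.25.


OG = 259/(259 − 20.5) = 1.0860
FG = 259/(259 − 6.2) = 1.0245
ABV = (1.0860 − 1.0245)·131.25

8.0625 % ABV


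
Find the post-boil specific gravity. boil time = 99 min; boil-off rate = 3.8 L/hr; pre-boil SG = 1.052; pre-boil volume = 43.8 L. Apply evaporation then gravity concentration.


V_post = V_pre − rate·(t/60);  SG_post = 1 + (SG_pre−1)·V_pre/V_post
V_post = 43.8 − 3.8·(99/60) = 37.5300
SG_post = 1 + (1.052 − 1)·43.8/37.5300

1.0607


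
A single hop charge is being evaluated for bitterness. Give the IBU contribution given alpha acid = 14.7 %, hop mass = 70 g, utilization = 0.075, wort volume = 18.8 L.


IBU = (α/100)·mass·U·1000 / V
IBU = (14.7/100)·70·0.075·1000 / 18.8

41.0505 IBU


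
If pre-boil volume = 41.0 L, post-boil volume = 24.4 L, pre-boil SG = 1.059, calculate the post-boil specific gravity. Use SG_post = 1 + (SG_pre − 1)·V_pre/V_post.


pts_pre = (1.059 − 1)·1000 = 59.0000
pts_post = 59.0000·41.0/24.4 = 99.1393
SG_post = 1 + 99.1393/1000

1.0991


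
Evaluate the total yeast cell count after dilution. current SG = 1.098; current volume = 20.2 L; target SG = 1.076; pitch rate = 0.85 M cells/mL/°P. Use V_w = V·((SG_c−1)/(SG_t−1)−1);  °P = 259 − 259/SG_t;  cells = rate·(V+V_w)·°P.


V_w = 20.2·((1.098−1)/(1.076−1)−1) = 5.8474
V_final = 20.2 + 5.8474 = 26.0474
°P = 259 − 259/1.076 = 18.2937
cells = 0.85·26.0474·18.2937

405.0269 billion cells


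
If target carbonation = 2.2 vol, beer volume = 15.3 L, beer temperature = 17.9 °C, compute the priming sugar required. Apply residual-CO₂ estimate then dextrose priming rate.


residual = 14.695·(0.01821 + 0.09011·e^(−0.04·T));  sugar = (target − residual)·4.0·V
residual = 14.695·(0.01821 + 0.09011·e^(−0.04·17.9)) = 0.9147
sugar = (2.2 − 0.9147)·4.0·15.3

78.6591 g


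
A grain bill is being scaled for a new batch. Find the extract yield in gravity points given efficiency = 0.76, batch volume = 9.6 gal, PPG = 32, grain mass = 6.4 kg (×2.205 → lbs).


points = lbs × PPG × eff / vol
lbs = 6.4 × 2.205 = 14.1120
points = 14.1120 × 32 × 0.76 / 9.6

35.7504 points


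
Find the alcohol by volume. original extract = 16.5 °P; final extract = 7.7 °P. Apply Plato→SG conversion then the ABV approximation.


SG = 259/(259 − P);  ABV = (OG − FG)·131.25
OG = 259/(259 − 16.5) = 1.0680
FG = 259/(259 − 7.7) = 1.0306
ABV = (1.0680 − 1.0306)·131.25

4.9088 % ABV


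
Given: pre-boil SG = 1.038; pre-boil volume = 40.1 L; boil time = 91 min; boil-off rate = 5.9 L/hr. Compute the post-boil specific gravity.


V_post = V_pre − rate·(t/60);  SG_post = 1 + (SG_pre−1)·V_pre/V_post
V_post = 40.1 − 5.9·(91/60) = 31.1517
SG_post = 1 + (1.038 − 1)·40.1/31.1517

1.0489


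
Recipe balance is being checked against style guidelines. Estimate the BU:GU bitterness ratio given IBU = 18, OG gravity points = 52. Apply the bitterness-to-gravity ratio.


BU:GU = IBU / OG_points
BU:GU = 18 / 52

0.3462


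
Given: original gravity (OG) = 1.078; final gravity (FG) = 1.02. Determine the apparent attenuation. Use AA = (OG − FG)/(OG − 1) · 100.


AA = (1.078 − 1.02)/(1.078 − 1) · 100

74.3590 %


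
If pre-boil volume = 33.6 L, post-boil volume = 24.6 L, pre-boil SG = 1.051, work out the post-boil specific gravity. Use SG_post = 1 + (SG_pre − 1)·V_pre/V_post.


pts_pre = (1.051 − 1)·1000 = 51.0000
pts_post = 51.0000·33.6/24.6 = 69.6585
SG_post = 1 + 69.6585/1000

1.0697


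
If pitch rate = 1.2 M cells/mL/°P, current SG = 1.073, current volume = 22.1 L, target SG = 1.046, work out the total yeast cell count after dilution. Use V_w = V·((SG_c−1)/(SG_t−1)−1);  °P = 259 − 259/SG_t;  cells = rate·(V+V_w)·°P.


V_w = 22.1·((1.073−1)/(1.046−1)−1) = 12.9717
V_final = 22.1 + 12.9717 = 35.0717
°P = 259 − 259/1.046 = 11.3901
cells = 1.2·35.0717·11.3901

479.3629 billion cells


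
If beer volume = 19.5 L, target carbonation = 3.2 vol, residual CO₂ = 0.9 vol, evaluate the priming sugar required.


sugar = (target − residual)·4.0·V
sugar = (3.2 − 0.9)·4.0·19.5

179.4000 g


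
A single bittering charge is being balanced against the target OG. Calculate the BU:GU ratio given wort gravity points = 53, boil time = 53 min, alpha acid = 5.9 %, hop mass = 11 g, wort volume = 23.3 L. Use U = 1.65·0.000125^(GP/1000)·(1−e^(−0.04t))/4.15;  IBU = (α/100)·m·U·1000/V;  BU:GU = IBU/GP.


U = 1.65·0.000125^(53/1000)·(1−e^(−0.04·53))/4.15 = 0.2173
IBU = (5.9/100)·11·0.2173·1000/23.3 = 6.0524
BU:GU = 6.0524/53

0.1142


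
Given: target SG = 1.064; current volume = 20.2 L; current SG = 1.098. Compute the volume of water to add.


V_water = V·((SG_curr − 1)/(SG_target − 1) − 1)
V_water = 20.2·((1.098 − 1)/(1.064 − 1) − 1)

10.7312 L


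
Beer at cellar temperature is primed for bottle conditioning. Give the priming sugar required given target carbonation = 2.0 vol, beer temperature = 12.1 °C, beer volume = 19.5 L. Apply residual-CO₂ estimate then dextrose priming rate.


residual = 14.695·(0.01821 + 0.09011·e^(−0.04·T));  sugar = (target − residual)·4.0·V
residual = 14.695·(0.01821 + 0.09011·e^(−0.04·12.1)) = 1.0837
sugar = (2.0 − 1.0837)·4.0·19.5

71.4716 g


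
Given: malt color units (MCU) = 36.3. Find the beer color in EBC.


SRM = 1.4922·MCU^0.6859;  EBC = SRM·1.97
SRM = 1.4922·36.3^0.6859 = 17.5294
EBC = 17.5294·1.97

34.5329 EBC


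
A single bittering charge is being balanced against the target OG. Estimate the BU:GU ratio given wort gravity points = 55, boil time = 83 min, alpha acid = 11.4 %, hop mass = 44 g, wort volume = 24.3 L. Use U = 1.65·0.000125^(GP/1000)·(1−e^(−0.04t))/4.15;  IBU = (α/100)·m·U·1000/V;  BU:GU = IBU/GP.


U = 1.65·0.000125^(55/1000)·(1−e^(−0.04·83))/4.15 = 0.2338
IBU = (11.4/100)·44·0.2338·1000/24.3 = 48.2531
BU:GU = 48.2531/55

0.8773


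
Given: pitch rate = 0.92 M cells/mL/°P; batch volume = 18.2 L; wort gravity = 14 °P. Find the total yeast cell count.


cells (billions) = rate · V_L · °P
cells = 0.92 · 18.2 · 14

234.4160 billion cells


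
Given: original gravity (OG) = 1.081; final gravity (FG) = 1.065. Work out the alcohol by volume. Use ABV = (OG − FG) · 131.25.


ABV = (1.081 − 1.065) · 131.25

2.1000 % ABV


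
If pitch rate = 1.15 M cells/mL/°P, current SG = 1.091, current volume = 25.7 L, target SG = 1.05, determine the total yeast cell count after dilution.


V_w = V·((SG_c−1)/(SG_t−1)−1);  °P = 259 − 259/SG_t;  cells = rate·(V+V_w)·°P
V_w = 25.7·((1.091−1)/(1.05−1)−1) = 21.0740
V_final = 25.7 + 21.0740 = 46.7740
°P = 259 − 259/1.05 = 12.3333
cells = 1.15·46.7740·12.3333

663.4112 billion cells


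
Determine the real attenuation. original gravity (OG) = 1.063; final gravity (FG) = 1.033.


AA = (OG−FG)/(OG−1)·100;  RA = AA·0.8192
AA = (1.063 − 1.033)/(1.063 − 1)·100 = 47.6190
RA = 47.6190·0.8192

39.0095 %


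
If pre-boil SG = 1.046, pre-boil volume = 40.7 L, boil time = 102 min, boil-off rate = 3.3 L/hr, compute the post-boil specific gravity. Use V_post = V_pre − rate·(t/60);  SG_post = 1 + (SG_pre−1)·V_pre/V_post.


V_post = 40.7 − 3.3·(102/60) = 35.0900
SG_post = 1 + (1.046 − 1)·40.7/35.0900

1.0534


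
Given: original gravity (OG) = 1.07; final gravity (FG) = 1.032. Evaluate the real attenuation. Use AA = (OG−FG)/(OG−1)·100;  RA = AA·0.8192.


AA = (1.07 − 1.032)/(1.07 − 1)·100 = 54.2857
RA = 54.2857·0.8192

44.4709 %


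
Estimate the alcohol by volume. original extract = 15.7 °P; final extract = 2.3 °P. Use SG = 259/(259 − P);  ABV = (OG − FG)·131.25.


OG = 259/(259 − 15.7) = 1.0645
FG = 259/(259 − 2.3) = 1.0090
ABV = (1.0645 − 1.0090)·131.25

7.2935 % ABV


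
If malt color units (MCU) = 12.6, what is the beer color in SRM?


SRM = 1.4922 · MCU^0.6859
SRM = 1.4922 · 12.6^0.6859

8.4834 SRM


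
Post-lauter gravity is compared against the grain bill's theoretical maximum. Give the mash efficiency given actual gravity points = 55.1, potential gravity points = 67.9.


efficiency = actual / potential × 100
efficiency = 55.1 / 67.9 × 100

81.1487 %


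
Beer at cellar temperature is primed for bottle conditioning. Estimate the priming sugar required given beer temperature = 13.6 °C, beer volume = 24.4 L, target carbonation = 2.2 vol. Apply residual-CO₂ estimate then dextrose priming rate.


residual = 14.695·(0.01821 + 0.09011·e^(−0.04·T));  sugar = (target − residual)·4.0·V
residual = 14.695·(0.01821 + 0.09011·e^(−0.04·13.6)) = 1.0362
sugar = (2.2 − 1.0362)·4.0·24.4

113.5897 g


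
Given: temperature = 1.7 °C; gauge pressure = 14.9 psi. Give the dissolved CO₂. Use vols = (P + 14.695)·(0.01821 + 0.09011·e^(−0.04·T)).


vols = (14.9 + 14.695)·(0.01821 + 0.09011·e^(−0.04·1.7))

3.0304 volumes


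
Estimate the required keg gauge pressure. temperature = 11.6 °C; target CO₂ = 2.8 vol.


psi = vols/(0.01821 + 0.09011·e^(−0.04·T)) − 14.695
psi = 2.8/(0.01821 + 0.09011·e^(−0.04·11.6)) − 14.695

22.7042 psi


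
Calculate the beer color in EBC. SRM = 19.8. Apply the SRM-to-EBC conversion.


EBC = SRM · 1.97
EBC = 19.8 · 1.97

39.0060 EBC


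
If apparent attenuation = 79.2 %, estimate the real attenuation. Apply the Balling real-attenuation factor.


RA = AA · 0.8192
RA = 79.2 · 0.8192

64.8806 %


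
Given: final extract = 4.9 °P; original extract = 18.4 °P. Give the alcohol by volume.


SG = 259/(259 − P);  ABV = (OG − FG)·131.25
OG = 259/(259 − 18.4) = 1.0765
FG = 259/(259 − 4.9) = 1.0193
ABV = (1.0765 − 1.0193)·131.25

7.5064 % ABV


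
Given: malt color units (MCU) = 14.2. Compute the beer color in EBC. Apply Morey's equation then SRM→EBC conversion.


SRM = 1.4922·MCU^0.6859;  EBC = SRM·1.97
SRM = 1.4922·14.2^0.6859 = 9.2083
EBC = 9.2083·1.97

18.1404 EBC


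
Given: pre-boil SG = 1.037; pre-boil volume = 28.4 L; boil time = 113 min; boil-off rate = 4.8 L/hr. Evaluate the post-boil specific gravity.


V_post = V_pre − rate·(t/60);  SG_post = 1 + (SG_pre−1)·V_pre/V_post
V_post = 28.4 − 4.8·(113/60) = 19.3600
SG_post = 1 + (1.037 − 1)·28.4/19.3600

1.0543


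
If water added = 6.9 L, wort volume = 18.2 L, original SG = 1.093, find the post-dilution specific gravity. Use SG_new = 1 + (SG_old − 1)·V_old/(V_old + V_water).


pts = (1.093 − 1)·1000·18.2/(18.2 + 6.9) = 67.4343
SG_new = 1 + 67.4343/1000

1.0674


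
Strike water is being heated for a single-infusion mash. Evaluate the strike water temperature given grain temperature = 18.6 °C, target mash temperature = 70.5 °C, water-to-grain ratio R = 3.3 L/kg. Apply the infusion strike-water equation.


T_strike = (0.41/R)·(T_mash − T_grain) + T_mash
T_strike = (0.41/3.3)·(70.5 − 18.6) + 70.5

76.9482 °C


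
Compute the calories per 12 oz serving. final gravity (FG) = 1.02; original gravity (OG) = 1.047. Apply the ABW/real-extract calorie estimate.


ABW = (OG−FG)·131.25·0.79/FG;  °P = 259 − 259/SG (for OG→OE and FG→AE);  RE = 0.1808·OE + 0.8192·AE;  Cal = (6.9·ABW + 4·(RE−0.1))·FG·3.55
ABW = (1.047 − 1.02)·131.25·0.79/1.02 = 2.7447
OE = 259 − 259/1.047 = 11.6266 °P
AE = 259 − 259/1.02 = 5.0784 °P
RE = 0.1808·11.6266 + 0.8192·5.0784 = 6.2623 °P
Cal = (6.9·2.7447 + 4·(6.2623−0.1))·1.02·3.55

157.8305 kcal


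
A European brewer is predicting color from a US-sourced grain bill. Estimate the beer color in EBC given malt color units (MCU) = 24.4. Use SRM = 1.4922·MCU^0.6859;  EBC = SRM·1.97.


SRM = 1.4922·24.4^0.6859 = 13.3487
EBC = 13.3487·1.97

26.2969 EBC


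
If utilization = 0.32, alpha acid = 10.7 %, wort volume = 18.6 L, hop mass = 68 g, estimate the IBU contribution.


IBU = (α/100)·mass·U·1000 / V
IBU = (10.7/100)·68·0.32·1000 / 18.6

125.1785 IBU


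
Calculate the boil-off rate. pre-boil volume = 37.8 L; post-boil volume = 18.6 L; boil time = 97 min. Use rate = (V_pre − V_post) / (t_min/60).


rate = (37.8 − 18.6) / (97/60)

11.8763 L/hr


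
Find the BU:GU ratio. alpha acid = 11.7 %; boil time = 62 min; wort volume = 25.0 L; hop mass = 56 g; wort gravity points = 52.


U = 1.65·0.000125^(GP/1000)·(1−e^(−0.04t))/4.15;  IBU = (α/100)·m·U·1000/V;  BU:GU = IBU/GP
U = 1.65·0.000125^(52/1000)·(1−e^(−0.04·62))/4.15 = 0.2283
IBU = (11.7/100)·56·0.2283·1000/25.0 = 59.8310
BU:GU = 59.8310/52

1.1506


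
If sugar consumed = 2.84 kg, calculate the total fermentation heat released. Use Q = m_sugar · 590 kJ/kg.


Q = 2.84 · 590

1675.6000 kJ


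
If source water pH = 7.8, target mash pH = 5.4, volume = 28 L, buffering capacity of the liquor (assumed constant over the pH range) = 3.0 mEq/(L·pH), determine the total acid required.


acid = buffering capacity · (pH_source − pH_target) · V
acid = 3.0 · (7.8 − 5.4) · 28

201.6000 mEq


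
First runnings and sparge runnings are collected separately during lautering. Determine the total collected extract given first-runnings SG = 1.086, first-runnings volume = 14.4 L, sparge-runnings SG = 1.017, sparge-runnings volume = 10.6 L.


total = Σ (SG_i − 1)·1000·V_i
first = (1.086 − 1)·1000·14.4 = 1238.4000
sparge = (1.017 − 1)·1000·10.6 = 180.2000
total = 1238.4000 + 180.2000

1418.6000 gravity·L


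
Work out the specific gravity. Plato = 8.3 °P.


SG = 259/(259 − P)
SG = 259/(259 − 8.3)

1.0331


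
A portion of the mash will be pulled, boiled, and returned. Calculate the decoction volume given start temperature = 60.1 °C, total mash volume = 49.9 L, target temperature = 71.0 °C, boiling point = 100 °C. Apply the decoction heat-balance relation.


V_dec = V_total·(T_target − T_start)/(T_boil − T_start)
V_dec = 49.9·(71.0 − 60.1)/(100 − 60.1)

13.6318 L


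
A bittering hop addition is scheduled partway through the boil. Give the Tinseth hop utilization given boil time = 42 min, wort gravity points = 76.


U = 1.65·0.000125^(GP/1000) · (1 − e^(−0.04·t))/4.15
bigness = 1.65·0.000125^(76/1000) = 0.8334
boil_factor = (1 − e^(−0.04·42))/4.15 = 0.1961
U = 0.8334 · 0.1961

0.1634


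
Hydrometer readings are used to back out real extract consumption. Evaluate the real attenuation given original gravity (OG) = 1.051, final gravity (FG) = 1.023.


AA = (OG−FG)/(OG−1)·100;  RA = AA·0.8192
AA = (1.051 − 1.023)/(1.051 − 1)·100 = 54.9020
RA = 54.9020·0.8192

44.9757 %


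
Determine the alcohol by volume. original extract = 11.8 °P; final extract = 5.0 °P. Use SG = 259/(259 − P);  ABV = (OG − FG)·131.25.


OG = 259/(259 − 11.8) = 1.0477
FG = 259/(259 − 5.0) = 1.0197
ABV = (1.0477 − 1.0197)·131.25

3.6815 % ABV


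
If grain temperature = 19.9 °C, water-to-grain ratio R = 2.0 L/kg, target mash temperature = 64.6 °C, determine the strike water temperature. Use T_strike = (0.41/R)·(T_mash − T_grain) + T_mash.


T_strike = (0.41/2.0)·(64.6 − 19.9) + 64.6

73.7635 °C


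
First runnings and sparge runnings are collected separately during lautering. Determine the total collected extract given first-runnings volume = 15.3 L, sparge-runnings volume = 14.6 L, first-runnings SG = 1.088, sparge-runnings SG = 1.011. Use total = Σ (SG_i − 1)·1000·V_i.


first = (1.088 − 1)·1000·15.3 = 1346.4000
sparge = (1.011 − 1)·1000·14.6 = 160.6000
total = 1346.4000 + 160.6000

1507.0000 gravity·L


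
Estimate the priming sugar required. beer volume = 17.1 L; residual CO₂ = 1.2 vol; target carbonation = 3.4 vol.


sugar = (target − residual)·4.0·V
sugar = (3.4 − 1.2)·4.0·17.1

150.4800 g


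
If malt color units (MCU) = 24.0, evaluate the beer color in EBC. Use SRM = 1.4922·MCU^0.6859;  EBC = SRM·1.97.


SRM = 1.4922·24.0^0.6859 = 13.1982
EBC = 13.1982·1.97

26.0004 EBC


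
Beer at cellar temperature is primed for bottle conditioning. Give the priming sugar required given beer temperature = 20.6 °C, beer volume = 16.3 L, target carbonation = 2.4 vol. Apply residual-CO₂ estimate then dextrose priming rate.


residual = 14.695·(0.01821 + 0.09011·e^(−0.04·T));  sugar = (target − residual)·4.0·V
residual = 14.695·(0.01821 + 0.09011·e^(−0.04·20.6)) = 0.8485
sugar = (2.4 − 0.8485)·4.0·16.3

101.1596 g


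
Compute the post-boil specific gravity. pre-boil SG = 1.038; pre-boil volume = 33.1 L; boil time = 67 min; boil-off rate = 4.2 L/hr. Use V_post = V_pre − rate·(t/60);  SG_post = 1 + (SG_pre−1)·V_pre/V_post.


V_post = 33.1 − 4.2·(67/60) = 28.4100
SG_post = 1 + (1.038 − 1)·33.1/28.4100

1.0443


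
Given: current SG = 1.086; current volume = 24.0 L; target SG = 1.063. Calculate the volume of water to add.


V_water = V·((SG_curr − 1)/(SG_target − 1) − 1)
V_water = 24.0·((1.086 − 1)/(1.063 − 1) − 1)

8.7619 L


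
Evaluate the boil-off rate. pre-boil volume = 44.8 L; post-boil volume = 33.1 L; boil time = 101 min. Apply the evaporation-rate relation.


rate = (V_pre − V_post) / (t_min/60)
rate = (44.8 − 33.1) / (101/60)

6.9505 L/hr


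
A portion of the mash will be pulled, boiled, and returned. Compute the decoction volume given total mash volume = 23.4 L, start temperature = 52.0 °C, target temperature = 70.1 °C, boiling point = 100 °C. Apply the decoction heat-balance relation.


V_dec = V_total·(T_target − T_start)/(T_boil − T_start)
V_dec = 23.4·(70.1 − 52.0)/(100 − 52.0)

8.8237 L


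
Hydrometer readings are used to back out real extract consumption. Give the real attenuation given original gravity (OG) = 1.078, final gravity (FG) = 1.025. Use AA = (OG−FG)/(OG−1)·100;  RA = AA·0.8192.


AA = (1.078 − 1.025)/(1.078 − 1)·100 = 67.9487
RA = 67.9487·0.8192

55.6636 %


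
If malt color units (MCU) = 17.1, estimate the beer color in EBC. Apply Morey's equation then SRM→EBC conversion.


SRM = 1.4922·MCU^0.6859;  EBC = SRM·1.97
SRM = 1.4922·17.1^0.6859 = 10.4602
EBC = 10.4602·1.97

20.6066 EBC


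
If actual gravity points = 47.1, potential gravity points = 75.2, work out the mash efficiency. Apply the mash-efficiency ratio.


efficiency = actual / potential × 100
efficiency = 47.1 / 75.2 × 100

62.6330 %


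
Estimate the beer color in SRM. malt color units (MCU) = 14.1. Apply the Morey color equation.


SRM = 1.4922 · MCU^0.6859
SRM = 1.4922 · 14.1^0.6859

9.1638 SRM


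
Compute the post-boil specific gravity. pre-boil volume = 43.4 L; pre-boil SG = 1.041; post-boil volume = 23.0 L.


SG_post = 1 + (SG_pre − 1)·V_pre/V_post
pts_pre = (1.041 − 1)·1000 = 41.0000
pts_post = 41.0000·43.4/23.0 = 77.3652
SG_post = 1 + 77.3652/1000

1.0774


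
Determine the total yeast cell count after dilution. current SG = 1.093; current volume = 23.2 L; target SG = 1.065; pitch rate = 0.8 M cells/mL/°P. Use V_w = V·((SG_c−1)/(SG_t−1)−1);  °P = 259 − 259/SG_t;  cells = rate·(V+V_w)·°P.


V_w = 23.2·((1.093−1)/(1.065−1)−1) = 9.9938
V_final = 23.2 + 9.9938 = 33.1938
°P = 259 − 259/1.065 = 15.8075
cells = 0.8·33.1938·15.8075

419.7697 billion cells


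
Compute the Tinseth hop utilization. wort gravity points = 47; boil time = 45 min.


U = 1.65·0.000125^(GP/1000) · (1 − e^(−0.04·t))/4.15
bigness = 1.65·0.000125^(47/1000) = 1.0815
boil_factor = (1 − e^(−0.04·45))/4.15 = 0.2011
U = 1.0815 · 0.2011

0.2175


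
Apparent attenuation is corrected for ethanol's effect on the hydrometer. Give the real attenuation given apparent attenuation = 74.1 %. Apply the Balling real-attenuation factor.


RA = AA · 0.8192
RA = 74.1 · 0.8192

60.7027 %


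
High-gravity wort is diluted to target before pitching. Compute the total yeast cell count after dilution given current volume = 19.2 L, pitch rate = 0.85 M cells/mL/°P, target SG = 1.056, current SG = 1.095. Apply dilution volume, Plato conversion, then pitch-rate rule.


V_w = V·((SG_c−1)/(SG_t−1)−1);  °P = 259 − 259/SG_t;  cells = rate·(V+V_w)·°P
V_w = 19.2·((1.095−1)/(1.056−1)−1) = 13.3714
V_final = 19.2 + 13.3714 = 32.5714
°P = 259 − 259/1.056 = 13.7348
cells = 0.85·32.5714·13.7348

380.2591 billion cells


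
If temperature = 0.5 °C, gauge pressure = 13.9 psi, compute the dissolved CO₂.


vols = (P + 14.695)·(0.01821 + 0.09011·e^(−0.04·T))
vols = (13.9 + 14.695)·(0.01821 + 0.09011·e^(−0.04·0.5))

3.0464 volumes


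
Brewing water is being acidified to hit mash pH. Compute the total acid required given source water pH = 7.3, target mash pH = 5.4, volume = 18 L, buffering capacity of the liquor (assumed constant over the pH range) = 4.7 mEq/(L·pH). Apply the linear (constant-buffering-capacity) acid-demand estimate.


acid = buffering capacity · (pH_source − pH_target) · V
acid = 4.7 · (7.3 − 5.4) · 18

160.7400 mEq


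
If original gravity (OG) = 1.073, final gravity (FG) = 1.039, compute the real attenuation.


AA = (OG−FG)/(OG−1)·100;  RA = AA·0.8192
AA = (1.073 − 1.039)/(1.073 − 1)·100 = 46.5753
RA = 46.5753·0.8192

38.1545 %


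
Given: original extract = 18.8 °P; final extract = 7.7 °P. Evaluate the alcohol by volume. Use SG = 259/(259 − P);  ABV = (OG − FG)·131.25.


OG = 259/(259 − 18.8) = 1.0783
FG = 259/(259 − 7.7) = 1.0306
ABV = (1.0783 − 1.0306)·131.25

6.2511 % ABV


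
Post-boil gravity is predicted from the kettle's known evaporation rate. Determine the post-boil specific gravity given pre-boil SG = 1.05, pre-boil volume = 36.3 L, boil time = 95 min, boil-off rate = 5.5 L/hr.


V_post = V_pre − rate·(t/60);  SG_post = 1 + (SG_pre−1)·V_pre/V_post
V_post = 36.3 − 5.5·(95/60) = 27.5917
SG_post = 1 + (1.05 − 1)·36.3/27.5917

1.0658


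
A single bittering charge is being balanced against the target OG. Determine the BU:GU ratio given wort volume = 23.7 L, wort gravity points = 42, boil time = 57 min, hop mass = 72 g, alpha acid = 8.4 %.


U = 1.65·0.000125^(GP/1000)·(1−e^(−0.04t))/4.15;  IBU = (α/100)·m·U·1000/V;  BU:GU = IBU/GP
U = 1.65·0.000125^(42/1000)·(1−e^(−0.04·57))/4.15 = 0.2447
IBU = (8.4/100)·72·0.2447·1000/23.7 = 62.4465
BU:GU = 62.4465/42

1.4868


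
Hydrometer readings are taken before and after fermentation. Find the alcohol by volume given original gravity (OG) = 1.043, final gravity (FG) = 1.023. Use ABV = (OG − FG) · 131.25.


ABV = (1.043 − 1.023) · 131.25

2.6250 % ABV


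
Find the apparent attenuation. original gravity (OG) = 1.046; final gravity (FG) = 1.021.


AA = (OG − FG)/(OG − 1) · 100
AA = (1.046 − 1.021)/(1.046 − 1) · 100

54.3478 %


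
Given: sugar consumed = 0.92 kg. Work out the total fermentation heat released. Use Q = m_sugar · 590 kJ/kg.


Q = 0.92 · 590

542.8000 kJ


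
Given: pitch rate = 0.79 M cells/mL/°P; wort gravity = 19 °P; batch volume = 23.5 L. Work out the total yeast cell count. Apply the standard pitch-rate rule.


cells (billions) = rate · V_L · °P
cells = 0.79 · 23.5 · 19

352.7350 billion cells


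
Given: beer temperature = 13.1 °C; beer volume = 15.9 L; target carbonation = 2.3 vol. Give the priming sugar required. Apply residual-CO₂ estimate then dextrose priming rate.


residual = 14.695·(0.01821 + 0.09011·e^(−0.04·T));  sugar = (target − residual)·4.0·V
residual = 14.695·(0.01821 + 0.09011·e^(−0.04·13.1)) = 1.0517
sugar = (2.3 − 1.0517)·4.0·15.9

79.3920 g


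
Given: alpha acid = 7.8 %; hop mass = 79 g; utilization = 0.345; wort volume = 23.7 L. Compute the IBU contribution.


IBU = (α/100)·mass·U·1000 / V
IBU = (7.8/100)·79·0.345·1000 / 23.7

89.7000 IBU


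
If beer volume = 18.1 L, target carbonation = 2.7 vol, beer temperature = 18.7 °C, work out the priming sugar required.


residual = 14.695·(0.01821 + 0.09011·e^(−0.04·T));  sugar = (target − residual)·4.0·V
residual = 14.695·(0.01821 + 0.09011·e^(−0.04·18.7)) = 0.8943
sugar = (2.7 − 0.8943)·4.0·18.1

130.7298 g


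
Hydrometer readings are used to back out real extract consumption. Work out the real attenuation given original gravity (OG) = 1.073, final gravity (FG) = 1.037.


AA = (OG−FG)/(OG−1)·100;  RA = AA·0.8192
AA = (1.073 − 1.037)/(1.073 − 1)·100 = 49.3151
RA = 49.3151·0.8192

40.3989 %


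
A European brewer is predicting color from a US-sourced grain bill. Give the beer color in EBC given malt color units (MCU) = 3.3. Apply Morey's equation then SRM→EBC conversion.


SRM = 1.4922·MCU^0.6859;  EBC = SRM·1.97
SRM = 1.4922·3.3^0.6859 = 3.3844
EBC = 3.3844·1.97

6.6672 EBC


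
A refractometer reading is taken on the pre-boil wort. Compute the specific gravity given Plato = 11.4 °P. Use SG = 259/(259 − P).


SG = 259/(259 − 11.4)

1.0460


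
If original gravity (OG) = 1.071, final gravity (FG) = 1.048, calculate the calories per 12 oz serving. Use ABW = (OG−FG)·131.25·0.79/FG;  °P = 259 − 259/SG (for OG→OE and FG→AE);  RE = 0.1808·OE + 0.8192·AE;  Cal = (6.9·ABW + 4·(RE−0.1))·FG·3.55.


ABW = (1.071 − 1.048)·131.25·0.79/1.048 = 2.2756
OE = 259 − 259/1.071 = 17.1699 °P
AE = 259 − 259/1.048 = 11.8626 °P
RE = 0.1808·17.1699 + 0.8192·11.8626 = 12.8222 °P
Cal = (6.9·2.2756 + 4·(12.8222−0.1))·1.048·3.55

247.7421 kcal


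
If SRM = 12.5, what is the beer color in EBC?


EBC = SRM · 1.97
EBC = 12.5 · 1.97

24.6250 EBC


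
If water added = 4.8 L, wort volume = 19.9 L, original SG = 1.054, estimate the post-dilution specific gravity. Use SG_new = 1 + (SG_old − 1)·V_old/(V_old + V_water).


pts = (1.054 − 1)·1000·19.9/(19.9 + 4.8) = 43.5061
SG_new = 1 + 43.5061/1000

1.0435


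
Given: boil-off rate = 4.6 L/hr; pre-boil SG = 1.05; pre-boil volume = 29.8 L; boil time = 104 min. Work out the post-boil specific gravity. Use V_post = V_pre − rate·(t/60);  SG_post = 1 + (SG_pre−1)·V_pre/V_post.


V_post = 29.8 − 4.6·(104/60) = 21.8267
SG_post = 1 + (1.05 − 1)·29.8/21.8267

1.0683


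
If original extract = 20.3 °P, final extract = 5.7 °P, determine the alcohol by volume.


SG = 259/(259 − P);  ABV = (OG − FG)·131.25
OG = 259/(259 − 20.3) = 1.0850
FG = 259/(259 − 5.7) = 1.0225
ABV = (1.0850 − 1.0225)·131.25

8.2085 % ABV


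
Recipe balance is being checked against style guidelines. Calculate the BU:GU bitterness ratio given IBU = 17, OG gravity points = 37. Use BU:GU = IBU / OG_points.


BU:GU = 17 / 37

0.4595


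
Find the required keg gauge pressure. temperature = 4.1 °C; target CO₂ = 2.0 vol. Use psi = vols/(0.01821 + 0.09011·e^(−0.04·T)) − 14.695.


psi = 2.0/(0.01821 + 0.09011·e^(−0.04·4.1)) − 14.695

6.4265 psi


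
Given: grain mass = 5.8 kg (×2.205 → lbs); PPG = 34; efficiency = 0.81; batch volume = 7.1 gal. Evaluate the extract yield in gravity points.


points = lbs × PPG × eff / vol
lbs = 5.8 × 2.205 = 12.7890
points = 12.7890 × 34 × 0.81 / 7.1

49.6069 points


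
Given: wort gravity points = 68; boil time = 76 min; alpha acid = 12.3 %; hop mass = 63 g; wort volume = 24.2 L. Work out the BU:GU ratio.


U = 1.65·0.000125^(GP/1000)·(1−e^(−0.04t))/4.15;  IBU = (α/100)·m·U·1000/V;  BU:GU = IBU/GP
U = 1.65·0.000125^(68/1000)·(1−e^(−0.04·76))/4.15 = 0.2055
IBU = (12.3/100)·63·0.2055·1000/24.2 = 65.7913
BU:GU = 65.7913/68

0.9675


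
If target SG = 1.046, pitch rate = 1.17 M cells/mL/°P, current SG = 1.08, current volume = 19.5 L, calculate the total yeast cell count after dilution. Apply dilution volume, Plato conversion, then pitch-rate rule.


V_w = V·((SG_c−1)/(SG_t−1)−1);  °P = 259 − 259/SG_t;  cells = rate·(V+V_w)·°P
V_w = 19.5·((1.08−1)/(1.046−1)−1) = 14.4130
V_final = 19.5 + 14.4130 = 33.9130
°P = 259 − 259/1.046 = 11.3901
cells = 1.17·33.9130·11.3901

451.9377 billion cells


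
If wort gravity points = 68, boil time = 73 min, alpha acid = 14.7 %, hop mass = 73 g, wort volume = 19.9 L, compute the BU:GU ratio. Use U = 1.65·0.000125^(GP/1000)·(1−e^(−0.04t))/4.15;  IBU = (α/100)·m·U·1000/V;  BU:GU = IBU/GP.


U = 1.65·0.000125^(68/1000)·(1−e^(−0.04·73))/4.15 = 0.2041
IBU = (14.7/100)·73·0.2041·1000/19.9 = 110.0866
BU:GU = 110.0866/68

1.6189


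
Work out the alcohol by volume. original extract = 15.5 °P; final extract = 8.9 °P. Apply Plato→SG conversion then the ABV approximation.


SG = 259/(259 − P);  ABV = (OG − FG)·131.25
OG = 259/(259 − 15.5) = 1.0637
FG = 259/(259 − 8.9) = 1.0356
ABV = (1.0637 − 1.0356)·131.25

3.6841 % ABV


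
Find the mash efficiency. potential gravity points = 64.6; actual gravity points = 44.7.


efficiency = actual / potential × 100
efficiency = 44.7 / 64.6 × 100

69.1950 %


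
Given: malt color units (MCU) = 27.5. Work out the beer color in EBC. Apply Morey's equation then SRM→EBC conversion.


SRM = 1.4922·MCU^0.6859;  EBC = SRM·1.97
SRM = 1.4922·27.5^0.6859 = 14.4899
EBC = 14.4899·1.97

28.5451 EBC


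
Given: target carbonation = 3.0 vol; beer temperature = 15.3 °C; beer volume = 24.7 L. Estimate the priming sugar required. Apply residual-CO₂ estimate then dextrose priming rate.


residual = 14.695·(0.01821 + 0.09011·e^(−0.04·T));  sugar = (target − residual)·4.0·V
residual = 14.695·(0.01821 + 0.09011·e^(−0.04·15.3)) = 0.9856
sugar = (3.0 − 0.9856)·4.0·24.7

199.0182 g


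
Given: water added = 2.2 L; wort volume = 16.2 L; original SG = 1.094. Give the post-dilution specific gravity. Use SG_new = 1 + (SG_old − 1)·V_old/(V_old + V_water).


pts = (1.094 − 1)·1000·16.2/(16.2 + 2.2) = 82.7609
SG_new = 1 + 82.7609/1000

1.0828


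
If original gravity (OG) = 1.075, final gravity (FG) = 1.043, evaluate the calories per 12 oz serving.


ABW = (OG−FG)·131.25·0.79/FG;  °P = 259 − 259/SG (for OG→OE and FG→AE);  RE = 0.1808·OE + 0.8192·AE;  Cal = (6.9·ABW + 4·(RE−0.1))·FG·3.55
ABW = (1.075 − 1.043)·131.25·0.79/1.043 = 3.1812
OE = 259 − 259/1.075 = 18.0698 °P
AE = 259 − 259/1.043 = 10.6779 °P
RE = 0.1808·18.0698 + 0.8192·10.6779 = 12.0143 °P
Cal = (6.9·3.1812 + 4·(12.0143−0.1))·1.043·3.55

257.7325 kcal


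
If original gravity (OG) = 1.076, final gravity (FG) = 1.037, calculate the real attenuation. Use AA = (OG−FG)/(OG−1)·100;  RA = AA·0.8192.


AA = (1.076 − 1.037)/(1.076 − 1)·100 = 51.3158
RA = 51.3158·0.8192

42.0379 %


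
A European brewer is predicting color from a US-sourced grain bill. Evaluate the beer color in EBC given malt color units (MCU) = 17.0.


SRM = 1.4922·MCU^0.6859;  EBC = SRM·1.97
SRM = 1.4922·17.0^0.6859 = 10.4182
EBC = 10.4182·1.97

20.5238 EBC


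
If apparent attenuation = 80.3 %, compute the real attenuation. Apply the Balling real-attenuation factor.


RA = AA · 0.8192
RA = 80.3 · 0.8192

65.7818 %


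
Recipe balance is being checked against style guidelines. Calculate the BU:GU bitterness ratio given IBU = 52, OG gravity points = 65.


BU:GU = IBU / OG_points
BU:GU = 52 / 65

0.8000


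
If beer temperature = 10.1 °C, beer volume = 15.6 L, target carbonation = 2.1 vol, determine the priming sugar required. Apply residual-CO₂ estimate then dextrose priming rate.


residual = 14.695·(0.01821 + 0.09011·e^(−0.04·T));  sugar = (target − residual)·4.0·V
residual = 14.695·(0.01821 + 0.09011·e^(−0.04·10.1)) = 1.1517
sugar = (2.1 − 1.1517)·4.0·15.6

59.1759 g


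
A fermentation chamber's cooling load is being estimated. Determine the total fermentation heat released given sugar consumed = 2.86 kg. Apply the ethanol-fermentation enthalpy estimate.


Q = m_sugar · 590 kJ/kg
Q = 2.86 · 590

1687.4000 kJ


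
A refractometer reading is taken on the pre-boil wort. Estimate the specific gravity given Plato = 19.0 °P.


SG = 259/(259 − P)
SG = 259/(259 − 19.0)

1.0792


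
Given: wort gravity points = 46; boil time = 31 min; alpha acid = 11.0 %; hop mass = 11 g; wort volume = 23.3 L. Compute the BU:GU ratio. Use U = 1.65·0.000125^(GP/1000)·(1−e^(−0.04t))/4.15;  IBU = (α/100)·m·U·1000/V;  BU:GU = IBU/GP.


U = 1.65·0.000125^(46/1000)·(1−e^(−0.04·31))/4.15 = 0.1869
IBU = (11.0/100)·11·0.1869·1000/23.3 = 9.7042
BU:GU = 9.7042/46

0.2110


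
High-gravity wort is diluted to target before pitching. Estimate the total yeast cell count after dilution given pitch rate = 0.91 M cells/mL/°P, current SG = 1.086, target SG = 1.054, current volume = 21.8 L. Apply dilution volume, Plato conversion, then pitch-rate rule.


V_w = V·((SG_c−1)/(SG_t−1)−1);  °P = 259 − 259/SG_t;  cells = rate·(V+V_w)·°P
V_w = 21.8·((1.086−1)/(1.054−1)−1) = 12.9185
V_final = 21.8 + 12.9185 = 34.7185
°P = 259 − 259/1.054 = 13.2694
cells = 0.91·34.7185·13.2694

419.2330 billion cells


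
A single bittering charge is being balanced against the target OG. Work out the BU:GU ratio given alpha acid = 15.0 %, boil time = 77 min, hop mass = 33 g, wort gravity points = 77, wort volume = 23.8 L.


U = 1.65·0.000125^(GP/1000)·(1−e^(−0.04t))/4.15;  IBU = (α/100)·m·U·1000/V;  BU:GU = IBU/GP
U = 1.65·0.000125^(77/1000)·(1−e^(−0.04·77))/4.15 = 0.1899
IBU = (15.0/100)·33·0.1899·1000/23.8 = 39.4905
BU:GU = 39.4905/77

0.5129


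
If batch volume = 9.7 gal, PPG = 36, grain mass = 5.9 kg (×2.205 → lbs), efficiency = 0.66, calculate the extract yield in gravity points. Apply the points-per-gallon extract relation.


points = lbs × PPG × eff / vol
lbs = 5.9 × 2.205 = 13.0095
points = 13.0095 × 36 × 0.66 / 9.7

31.8666 points


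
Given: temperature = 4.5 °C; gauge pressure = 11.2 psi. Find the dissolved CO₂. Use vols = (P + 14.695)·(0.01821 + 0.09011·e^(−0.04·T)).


vols = (11.2 + 14.695)·(0.01821 + 0.09011·e^(−0.04·4.5))

2.4206 volumes


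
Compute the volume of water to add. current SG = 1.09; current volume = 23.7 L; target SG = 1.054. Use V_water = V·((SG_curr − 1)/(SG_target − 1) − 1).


V_water = 23.7·((1.09 − 1)/(1.054 − 1) − 1)

15.8000 L


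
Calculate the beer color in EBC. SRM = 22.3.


EBC = SRM · 1.97
EBC = 22.3 · 1.97

43.9310 EBC


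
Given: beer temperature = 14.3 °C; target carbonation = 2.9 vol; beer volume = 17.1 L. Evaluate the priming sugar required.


residual = 14.695·(0.01821 + 0.09011·e^(−0.04·T));  sugar = (target − residual)·4.0·V
residual = 14.695·(0.01821 + 0.09011·e^(−0.04·14.3)) = 1.0149
sugar = (2.9 − 1.0149)·4.0·17.1

128.9375 g


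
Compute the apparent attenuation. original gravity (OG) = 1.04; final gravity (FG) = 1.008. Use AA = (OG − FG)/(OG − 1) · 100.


AA = (1.04 − 1.008)/(1.04 − 1) · 100

80.0000 %


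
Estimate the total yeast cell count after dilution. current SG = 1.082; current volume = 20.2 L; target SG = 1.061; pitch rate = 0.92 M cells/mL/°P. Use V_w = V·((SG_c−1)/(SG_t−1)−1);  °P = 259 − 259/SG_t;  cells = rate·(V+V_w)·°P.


V_w = 20.2·((1.082−1)/(1.061−1)−1) = 6.9541
V_final = 20.2 + 6.9541 = 27.1541
°P = 259 − 259/1.061 = 14.8907
cells = 0.92·27.1541·14.8907

371.9953 billion cells


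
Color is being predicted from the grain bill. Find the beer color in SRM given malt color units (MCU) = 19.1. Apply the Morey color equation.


SRM = 1.4922 · MCU^0.6859
SRM = 1.4922 · 19.1^0.6859

11.2846 SRM


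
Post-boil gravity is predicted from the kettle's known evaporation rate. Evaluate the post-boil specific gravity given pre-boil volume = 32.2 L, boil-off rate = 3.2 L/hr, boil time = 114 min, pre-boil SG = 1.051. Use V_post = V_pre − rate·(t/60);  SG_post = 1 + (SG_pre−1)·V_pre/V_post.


V_post = 32.2 − 3.2·(114/60) = 26.1200
SG_post = 1 + (1.051 − 1)·32.2/26.1200

1.0629


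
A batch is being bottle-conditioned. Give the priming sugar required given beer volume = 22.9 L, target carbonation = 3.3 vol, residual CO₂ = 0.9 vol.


sugar = (target − residual)·4.0·V
sugar = (3.3 − 0.9)·4.0·22.9

219.8400 g


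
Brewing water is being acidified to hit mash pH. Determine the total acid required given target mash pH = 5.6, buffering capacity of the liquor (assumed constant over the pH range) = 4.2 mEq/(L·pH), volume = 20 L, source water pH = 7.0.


acid = buffering capacity · (pH_source − pH_target) · V
acid = 4.2 · (7.0 − 5.6) · 20

117.6000 mEq


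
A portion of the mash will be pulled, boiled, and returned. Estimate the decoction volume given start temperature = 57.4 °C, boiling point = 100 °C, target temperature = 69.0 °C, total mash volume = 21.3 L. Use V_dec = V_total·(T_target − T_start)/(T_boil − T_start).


V_dec = 21.3·(69.0 − 57.4)/(100 − 57.4)

5.8000 L


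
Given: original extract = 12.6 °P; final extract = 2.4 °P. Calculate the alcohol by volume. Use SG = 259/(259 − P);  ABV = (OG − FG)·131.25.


OG = 259/(259 − 12.6) = 1.0511
FG = 259/(259 − 2.4) = 1.0094
ABV = (1.0511 − 1.0094)·131.25

5.4841 % ABV
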